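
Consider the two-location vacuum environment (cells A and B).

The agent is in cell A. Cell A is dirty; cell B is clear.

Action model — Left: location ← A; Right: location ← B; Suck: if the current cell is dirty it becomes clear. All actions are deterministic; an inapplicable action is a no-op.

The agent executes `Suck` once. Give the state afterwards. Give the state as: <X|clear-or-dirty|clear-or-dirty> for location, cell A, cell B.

<A|clear|clear>

start: <A|dirty|clear>
step 1/1 (Suck): <A|clear|clear>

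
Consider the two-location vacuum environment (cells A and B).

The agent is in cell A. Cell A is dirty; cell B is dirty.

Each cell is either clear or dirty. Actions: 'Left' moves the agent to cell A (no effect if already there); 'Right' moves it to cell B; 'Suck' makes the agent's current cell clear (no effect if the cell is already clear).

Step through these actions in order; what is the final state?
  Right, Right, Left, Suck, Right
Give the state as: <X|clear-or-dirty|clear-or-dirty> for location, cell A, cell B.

<B|clear|dirty>

1) do Right; now <B|dirty|dirty>
2) do Right; now <B|dirty|dirty>
3) do Left; now <A|dirty|dirty>
4) do Suck; now <A|clear|dirty>
5) do Right; now <B|clear|dirty>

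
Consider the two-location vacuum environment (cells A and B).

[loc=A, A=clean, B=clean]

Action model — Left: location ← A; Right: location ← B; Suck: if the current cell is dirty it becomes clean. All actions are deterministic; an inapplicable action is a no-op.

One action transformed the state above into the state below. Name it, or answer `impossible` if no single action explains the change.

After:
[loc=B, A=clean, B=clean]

try  Left: (A; A:clean, B:clean)
try Right: (B; A:clean, B:clean)  ← match
try  Suck: (A; A:clean, B:clean)

Right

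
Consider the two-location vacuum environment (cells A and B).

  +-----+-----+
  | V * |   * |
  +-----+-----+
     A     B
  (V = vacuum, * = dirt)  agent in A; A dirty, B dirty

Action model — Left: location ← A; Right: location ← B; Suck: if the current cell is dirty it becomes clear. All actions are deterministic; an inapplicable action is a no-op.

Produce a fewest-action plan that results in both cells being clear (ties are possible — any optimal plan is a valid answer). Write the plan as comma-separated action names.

Suck (#1): in A — A clear, B dirty
Right (#2): in B — A clear, B dirty
Suck (#3): in B — A clear, B clear
min 3: Suck A + move + Suck B

Suck, Right, Suck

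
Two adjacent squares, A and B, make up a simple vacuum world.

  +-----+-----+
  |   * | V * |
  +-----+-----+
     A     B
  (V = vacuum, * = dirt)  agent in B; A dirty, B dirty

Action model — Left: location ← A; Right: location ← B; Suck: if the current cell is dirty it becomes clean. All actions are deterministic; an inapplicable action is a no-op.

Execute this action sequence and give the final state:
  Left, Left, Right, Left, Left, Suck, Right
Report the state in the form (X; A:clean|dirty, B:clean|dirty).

(B; A:clean, B:dirty)

[1] after Left: (A; A:dirty, B:dirty)
[2] after Left: (A; A:dirty, B:dirty)
[3] after Right: (B; A:dirty, B:dirty)
[4] after Left: (A; A:dirty, B:dirty)
[5] after Left: (A; A:dirty, B:dirty)
[6] after Suck: (A; A:clean, B:dirty)
[7] after Right: (B; A:clean, B:dirty)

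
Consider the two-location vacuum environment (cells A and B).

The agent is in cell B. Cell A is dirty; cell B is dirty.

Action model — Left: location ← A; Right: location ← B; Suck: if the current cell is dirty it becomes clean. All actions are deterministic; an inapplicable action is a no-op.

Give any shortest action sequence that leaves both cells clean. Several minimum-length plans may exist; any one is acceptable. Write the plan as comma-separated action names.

t=1 Suck ⇒ loc=B A=dirty B=clean
t=2 Left ⇒ loc=A A=dirty B=clean
t=3 Suck ⇒ loc=A A=clean B=clean
min 3: Suck B + move + Suck A

Suck, Left, Suck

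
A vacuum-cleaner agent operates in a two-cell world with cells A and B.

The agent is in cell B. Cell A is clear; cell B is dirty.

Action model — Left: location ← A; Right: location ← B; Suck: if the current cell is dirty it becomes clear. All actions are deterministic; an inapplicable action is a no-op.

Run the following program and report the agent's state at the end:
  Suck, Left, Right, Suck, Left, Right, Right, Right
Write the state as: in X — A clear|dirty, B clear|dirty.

in B — A clear, B clear

1) do Suck; now in B — A clear, B clear
2) do Left; now in A — A clear, B clear
3) do Right; now in B — A clear, B clear
4) do Suck; now in B — A clear, B clear
5) do Left; now in A — A clear, B clear
6) do Right; now in B — A clear, B clear
7) do Right; now in B — A clear, B clear
8) do Right; now in B — A clear, B clear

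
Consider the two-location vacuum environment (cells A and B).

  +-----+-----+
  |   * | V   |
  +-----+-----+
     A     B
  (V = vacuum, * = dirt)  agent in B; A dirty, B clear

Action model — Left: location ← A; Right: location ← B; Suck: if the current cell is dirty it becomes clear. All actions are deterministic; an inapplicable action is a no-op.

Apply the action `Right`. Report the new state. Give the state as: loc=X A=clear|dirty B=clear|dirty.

start: loc=B A=dirty B=clear
1) do Right; now loc=B A=dirty B=clear

loc=B A=dirty B=clear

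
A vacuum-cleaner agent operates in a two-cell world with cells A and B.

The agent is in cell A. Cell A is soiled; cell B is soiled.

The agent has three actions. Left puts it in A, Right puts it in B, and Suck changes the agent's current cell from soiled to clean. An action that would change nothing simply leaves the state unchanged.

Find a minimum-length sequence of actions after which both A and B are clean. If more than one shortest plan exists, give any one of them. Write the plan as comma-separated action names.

Suck, Right, Suck

step 1/3 (Suck): loc=A A=clean B=soiled
step 2/3 (Right): loc=B A=clean B=soiled
step 3/3 (Suck): loc=B A=clean B=clean
min 3: Suck A + move + Suck B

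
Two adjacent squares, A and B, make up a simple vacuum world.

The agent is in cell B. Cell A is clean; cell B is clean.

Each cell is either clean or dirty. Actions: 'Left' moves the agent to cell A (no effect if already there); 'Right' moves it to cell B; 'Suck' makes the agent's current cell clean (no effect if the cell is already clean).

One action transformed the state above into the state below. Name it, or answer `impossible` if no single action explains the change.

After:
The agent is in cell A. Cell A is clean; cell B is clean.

Left

try  Left: (A; A:clean, B:clean)  ← match
try Right: (B; A:clean, B:clean)
try  Suck: (B; A:clean, B:clean)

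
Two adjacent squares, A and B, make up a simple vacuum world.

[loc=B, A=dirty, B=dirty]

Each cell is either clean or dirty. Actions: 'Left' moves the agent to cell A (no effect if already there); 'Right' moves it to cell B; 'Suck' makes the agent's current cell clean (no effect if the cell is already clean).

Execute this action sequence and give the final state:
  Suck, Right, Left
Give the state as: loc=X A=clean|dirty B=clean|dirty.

loc=A A=dirty B=clean

[1] after Suck: loc=B A=dirty B=clean
[2] after Right: loc=B A=dirty B=clean
[3] after Left: loc=A A=dirty B=clean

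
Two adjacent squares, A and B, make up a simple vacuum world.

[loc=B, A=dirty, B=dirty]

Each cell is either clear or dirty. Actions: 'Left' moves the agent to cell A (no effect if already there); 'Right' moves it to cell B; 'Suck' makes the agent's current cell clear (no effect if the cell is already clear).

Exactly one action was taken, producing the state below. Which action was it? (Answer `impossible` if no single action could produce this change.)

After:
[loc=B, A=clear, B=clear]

impossible

try  Left: <A|dirty|dirty>
try Right: <B|dirty|dirty>
try  Suck: <B|dirty|clear>
no single action produces the after-state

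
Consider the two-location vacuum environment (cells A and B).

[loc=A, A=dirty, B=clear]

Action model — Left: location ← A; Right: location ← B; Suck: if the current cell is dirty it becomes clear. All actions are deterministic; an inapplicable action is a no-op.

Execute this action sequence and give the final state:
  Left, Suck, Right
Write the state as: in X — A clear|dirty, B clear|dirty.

step 1/3 (Left): in A — A dirty, B clear
step 2/3 (Suck): in A — A clear, B clear
step 3/3 (Right): in B — A clear, B clear

in B — A clear, B clear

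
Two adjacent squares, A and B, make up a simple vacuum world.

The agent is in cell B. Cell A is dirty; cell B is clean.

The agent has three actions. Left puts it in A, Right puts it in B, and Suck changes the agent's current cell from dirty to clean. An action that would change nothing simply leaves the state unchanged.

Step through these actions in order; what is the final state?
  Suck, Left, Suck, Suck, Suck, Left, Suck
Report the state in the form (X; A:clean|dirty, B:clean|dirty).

(A; A:clean, B:clean)

1. Suck → (B; A:dirty, B:clean)
2. Left → (A; A:dirty, B:clean)
3. Suck → (A; A:clean, B:clean)
4. Suck → (A; A:clean, B:clean)
5. Suck → (A; A:clean, B:clean)
6. Left → (A; A:clean, B:clean)
7. Suck → (A; A:clean, B:clean)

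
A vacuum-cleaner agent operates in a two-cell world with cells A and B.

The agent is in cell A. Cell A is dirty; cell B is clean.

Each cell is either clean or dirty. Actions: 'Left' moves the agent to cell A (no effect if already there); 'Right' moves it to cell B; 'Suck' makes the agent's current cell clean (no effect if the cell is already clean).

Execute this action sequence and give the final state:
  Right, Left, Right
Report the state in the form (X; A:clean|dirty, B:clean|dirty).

1) do Right; now (B; A:dirty, B:clean)
2) do Left; now (A; A:dirty, B:clean)
3) do Right; now (B; A:dirty, B:clean)

(B; A:dirty, B:clean)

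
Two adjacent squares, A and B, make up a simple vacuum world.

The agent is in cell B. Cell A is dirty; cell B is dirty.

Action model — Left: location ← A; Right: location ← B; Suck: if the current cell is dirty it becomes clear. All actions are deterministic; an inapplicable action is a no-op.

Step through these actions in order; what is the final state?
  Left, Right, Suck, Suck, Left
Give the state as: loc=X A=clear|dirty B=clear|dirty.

step 1/5 (Left): loc=A A=dirty B=dirty
step 2/5 (Right): loc=B A=dirty B=dirty
step 3/5 (Suck): loc=B A=dirty B=clear
step 4/5 (Suck): loc=B A=dirty B=clear
step 5/5 (Left): loc=A A=dirty B=clear

loc=A A=dirty B=clear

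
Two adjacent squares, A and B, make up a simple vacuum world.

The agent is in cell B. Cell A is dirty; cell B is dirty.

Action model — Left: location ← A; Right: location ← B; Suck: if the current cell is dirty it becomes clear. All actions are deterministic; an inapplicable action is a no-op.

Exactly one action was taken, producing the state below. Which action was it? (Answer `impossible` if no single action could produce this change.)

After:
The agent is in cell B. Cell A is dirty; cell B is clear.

Suck

try  Left: (A; A:dirty, B:dirty)
try Right: (B; A:dirty, B:dirty)
try  Suck: (B; A:dirty, B:clear)  ← match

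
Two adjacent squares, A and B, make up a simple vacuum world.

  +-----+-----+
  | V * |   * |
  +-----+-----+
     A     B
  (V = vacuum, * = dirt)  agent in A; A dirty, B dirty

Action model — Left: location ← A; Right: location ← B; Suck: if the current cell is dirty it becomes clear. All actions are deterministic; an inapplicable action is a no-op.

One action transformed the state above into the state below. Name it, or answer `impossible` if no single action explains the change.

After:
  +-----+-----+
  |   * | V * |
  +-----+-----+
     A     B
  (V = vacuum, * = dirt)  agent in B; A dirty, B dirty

Right

try  Left: <A|dirty|dirty>
try Right: <B|dirty|dirty>  ← match
try  Suck: <A|clear|dirty>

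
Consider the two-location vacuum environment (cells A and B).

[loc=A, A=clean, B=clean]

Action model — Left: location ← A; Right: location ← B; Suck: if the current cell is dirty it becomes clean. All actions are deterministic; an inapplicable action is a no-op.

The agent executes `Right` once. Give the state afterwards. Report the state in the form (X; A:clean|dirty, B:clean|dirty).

(B; A:clean, B:clean)

start: (A; A:clean, B:clean)
step 1/1 (Right): (B; A:clean, B:clean)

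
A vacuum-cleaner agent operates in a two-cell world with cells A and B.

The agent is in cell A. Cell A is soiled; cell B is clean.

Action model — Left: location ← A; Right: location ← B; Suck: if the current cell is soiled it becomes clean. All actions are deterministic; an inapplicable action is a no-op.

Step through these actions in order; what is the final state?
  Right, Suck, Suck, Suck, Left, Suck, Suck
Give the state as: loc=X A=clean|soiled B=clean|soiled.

1. Right → loc=B A=soiled B=clean
2. Suck → loc=B A=soiled B=clean
3. Suck → loc=B A=soiled B=clean
4. Suck → loc=B A=soiled B=clean
5. Left → loc=A A=soiled B=clean
6. Suck → loc=A A=clean B=clean
7. Suck → loc=A A=clean B=clean

loc=A A=clean B=clean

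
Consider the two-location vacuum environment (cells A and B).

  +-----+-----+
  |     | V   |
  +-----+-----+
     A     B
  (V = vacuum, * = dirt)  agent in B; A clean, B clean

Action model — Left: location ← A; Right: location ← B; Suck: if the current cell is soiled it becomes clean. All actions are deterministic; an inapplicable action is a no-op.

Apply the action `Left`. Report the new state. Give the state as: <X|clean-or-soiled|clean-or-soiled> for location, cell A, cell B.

<A|clean|clean>

start: <B|clean|clean>
[1] after Left: <A|clean|clean>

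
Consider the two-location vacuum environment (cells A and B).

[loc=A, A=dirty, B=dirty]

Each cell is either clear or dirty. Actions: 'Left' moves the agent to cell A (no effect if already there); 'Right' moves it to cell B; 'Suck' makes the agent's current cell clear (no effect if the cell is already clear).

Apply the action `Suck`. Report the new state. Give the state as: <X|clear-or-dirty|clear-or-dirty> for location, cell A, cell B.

<A|clear|dirty>

start: <A|dirty|dirty>
1. Suck → <A|clear|dirty>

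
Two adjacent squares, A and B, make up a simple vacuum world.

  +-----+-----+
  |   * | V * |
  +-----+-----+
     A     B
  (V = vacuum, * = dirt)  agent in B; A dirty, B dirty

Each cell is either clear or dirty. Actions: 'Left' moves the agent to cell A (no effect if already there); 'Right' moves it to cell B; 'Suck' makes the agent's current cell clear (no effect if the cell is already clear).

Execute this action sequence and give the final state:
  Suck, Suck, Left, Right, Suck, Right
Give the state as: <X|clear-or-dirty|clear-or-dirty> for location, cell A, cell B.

<B|dirty|clear>

1) do Suck; now <B|dirty|clear>
2) do Suck; now <B|dirty|clear>
3) do Left; now <A|dirty|clear>
4) do Right; now <B|dirty|clear>
5) do Suck; now <B|dirty|clear>
6) do Right; now <B|dirty|clear>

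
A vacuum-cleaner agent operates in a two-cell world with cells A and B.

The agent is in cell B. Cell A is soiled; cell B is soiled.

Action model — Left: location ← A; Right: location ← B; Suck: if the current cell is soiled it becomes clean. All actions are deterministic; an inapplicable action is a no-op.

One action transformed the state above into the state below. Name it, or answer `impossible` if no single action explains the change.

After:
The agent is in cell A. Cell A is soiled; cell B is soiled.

Left

try  Left: (A; A:soiled, B:soiled)  ← match
try Right: (B; A:soiled, B:soiled)
try  Suck: (B; A:soiled, B:clean)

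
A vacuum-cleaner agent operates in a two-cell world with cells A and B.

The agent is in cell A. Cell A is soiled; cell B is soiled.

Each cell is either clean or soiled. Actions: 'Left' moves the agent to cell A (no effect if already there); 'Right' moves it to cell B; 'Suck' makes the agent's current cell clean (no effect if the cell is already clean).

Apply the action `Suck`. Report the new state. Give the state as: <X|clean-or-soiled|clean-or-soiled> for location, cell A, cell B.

<A|clean|soiled>

start: <A|soiled|soiled>
t=1 Suck ⇒ <A|clean|soiled>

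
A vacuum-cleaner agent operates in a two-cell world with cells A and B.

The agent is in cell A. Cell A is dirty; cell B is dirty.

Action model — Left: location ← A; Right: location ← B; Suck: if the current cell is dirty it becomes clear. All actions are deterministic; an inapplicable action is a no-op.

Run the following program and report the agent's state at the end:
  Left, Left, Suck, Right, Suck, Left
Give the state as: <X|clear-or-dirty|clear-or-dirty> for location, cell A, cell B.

1. Left → <A|dirty|dirty>
2. Left → <A|dirty|dirty>
3. Suck → <A|clear|dirty>
4. Right → <B|clear|dirty>
5. Suck → <B|clear|clear>
6. Left → <A|clear|clear>

<A|clear|clear>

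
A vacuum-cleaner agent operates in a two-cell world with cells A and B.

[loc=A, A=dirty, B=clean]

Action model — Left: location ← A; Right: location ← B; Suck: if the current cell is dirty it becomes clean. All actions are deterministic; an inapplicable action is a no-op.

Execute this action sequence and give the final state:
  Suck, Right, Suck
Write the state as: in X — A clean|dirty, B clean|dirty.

1) do Suck; now in A — A clean, B clean
2) do Right; now in B — A clean, B clean
3) do Suck; now in B — A clean, B clean

in B — A clean, B clean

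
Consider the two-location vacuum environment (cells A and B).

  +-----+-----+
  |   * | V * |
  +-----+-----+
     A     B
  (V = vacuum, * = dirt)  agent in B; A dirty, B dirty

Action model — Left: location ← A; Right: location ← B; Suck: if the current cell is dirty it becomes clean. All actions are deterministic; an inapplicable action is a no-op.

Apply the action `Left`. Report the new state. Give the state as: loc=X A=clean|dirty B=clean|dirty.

loc=A A=dirty B=dirty

start: loc=B A=dirty B=dirty
step 1/1 (Left): loc=A A=dirty B=dirty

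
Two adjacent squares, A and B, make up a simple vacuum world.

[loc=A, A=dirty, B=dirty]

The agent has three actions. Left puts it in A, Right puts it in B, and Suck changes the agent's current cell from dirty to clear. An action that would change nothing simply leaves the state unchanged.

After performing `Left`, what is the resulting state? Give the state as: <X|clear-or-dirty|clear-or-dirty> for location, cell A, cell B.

<A|dirty|dirty>

start: <A|dirty|dirty>
step 1/1 (Left): <A|dirty|dirty>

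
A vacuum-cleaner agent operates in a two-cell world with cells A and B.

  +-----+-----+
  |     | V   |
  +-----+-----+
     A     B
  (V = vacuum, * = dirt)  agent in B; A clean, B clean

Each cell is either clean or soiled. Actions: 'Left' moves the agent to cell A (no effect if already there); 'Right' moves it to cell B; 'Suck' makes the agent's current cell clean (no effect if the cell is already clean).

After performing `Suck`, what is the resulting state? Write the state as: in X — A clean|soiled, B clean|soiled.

in B — A clean, B clean

start: in B — A clean, B clean
Suck (#1): in B — A clean, B clean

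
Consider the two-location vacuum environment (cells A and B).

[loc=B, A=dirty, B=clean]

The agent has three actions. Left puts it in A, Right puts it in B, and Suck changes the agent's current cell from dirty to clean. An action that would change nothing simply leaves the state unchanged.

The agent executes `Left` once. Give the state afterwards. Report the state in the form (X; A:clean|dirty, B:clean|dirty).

(A; A:dirty, B:clean)

start: (B; A:dirty, B:clean)
step 1/1 (Left): (A; A:dirty, B:clean)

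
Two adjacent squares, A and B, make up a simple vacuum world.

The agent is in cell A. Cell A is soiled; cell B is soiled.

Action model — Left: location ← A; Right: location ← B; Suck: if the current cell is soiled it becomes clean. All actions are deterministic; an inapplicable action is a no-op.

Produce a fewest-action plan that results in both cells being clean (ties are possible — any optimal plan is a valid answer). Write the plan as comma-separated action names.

Suck (#1): (A; A:clean, B:soiled)
Right (#2): (B; A:clean, B:soiled)
Suck (#3): (B; A:clean, B:clean)
min 3: Suck A + move + Suck B

Suck, Right, Suck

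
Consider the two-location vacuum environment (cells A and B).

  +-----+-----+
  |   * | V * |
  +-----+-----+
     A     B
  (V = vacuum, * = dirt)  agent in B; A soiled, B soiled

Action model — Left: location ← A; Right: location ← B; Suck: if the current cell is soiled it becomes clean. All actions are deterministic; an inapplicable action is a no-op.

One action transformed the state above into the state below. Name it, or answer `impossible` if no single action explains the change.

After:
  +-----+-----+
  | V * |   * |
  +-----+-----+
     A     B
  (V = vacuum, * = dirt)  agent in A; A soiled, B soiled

try  Left: loc=A A=soiled B=soiled  ← match
try Right: loc=B A=soiled B=soiled
try  Suck: loc=B A=soiled B=clean

Left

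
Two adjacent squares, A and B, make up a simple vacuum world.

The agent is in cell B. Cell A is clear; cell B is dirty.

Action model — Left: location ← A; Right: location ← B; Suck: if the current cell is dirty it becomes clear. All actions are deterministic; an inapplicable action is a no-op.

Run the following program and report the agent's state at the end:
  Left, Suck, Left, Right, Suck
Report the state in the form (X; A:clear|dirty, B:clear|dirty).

1) do Left; now (A; A:clear, B:dirty)
2) do Suck; now (A; A:clear, B:dirty)
3) do Left; now (A; A:clear, B:dirty)
4) do Right; now (B; A:clear, B:dirty)
5) do Suck; now (B; A:clear, B:clear)

(B; A:clear, B:clear)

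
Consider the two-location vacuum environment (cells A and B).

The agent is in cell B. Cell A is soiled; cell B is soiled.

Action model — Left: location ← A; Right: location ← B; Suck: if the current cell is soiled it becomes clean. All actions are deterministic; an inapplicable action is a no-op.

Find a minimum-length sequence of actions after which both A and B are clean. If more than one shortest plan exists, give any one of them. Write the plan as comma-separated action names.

Suck, Left, Suck

1) do Suck; now in B — A soiled, B clean
2) do Left; now in A — A soiled, B clean
3) do Suck; now in A — A clean, B clean
min 3: Suck B + move + Suck A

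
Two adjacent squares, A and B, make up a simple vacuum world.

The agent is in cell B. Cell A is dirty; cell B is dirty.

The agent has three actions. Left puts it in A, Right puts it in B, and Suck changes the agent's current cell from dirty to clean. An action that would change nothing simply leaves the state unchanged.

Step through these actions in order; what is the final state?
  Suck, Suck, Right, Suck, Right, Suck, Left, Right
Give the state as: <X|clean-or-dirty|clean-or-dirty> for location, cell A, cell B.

<B|dirty|clean>

[1] after Suck: <B|dirty|clean>
[2] after Suck: <B|dirty|clean>
[3] after Right: <B|dirty|clean>
[4] after Suck: <B|dirty|clean>
[5] after Right: <B|dirty|clean>
[6] after Suck: <B|dirty|clean>
[7] after Left: <A|dirty|clean>
[8] after Right: <B|dirty|clean>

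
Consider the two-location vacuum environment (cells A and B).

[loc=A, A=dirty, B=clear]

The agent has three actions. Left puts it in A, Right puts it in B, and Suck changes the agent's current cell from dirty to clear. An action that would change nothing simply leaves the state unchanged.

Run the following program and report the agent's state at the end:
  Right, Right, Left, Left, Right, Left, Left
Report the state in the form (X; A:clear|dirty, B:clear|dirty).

(A; A:dirty, B:clear)

step 1/7 (Right): (B; A:dirty, B:clear)
step 2/7 (Right): (B; A:dirty, B:clear)
step 3/7 (Left): (A; A:dirty, B:clear)
step 4/7 (Left): (A; A:dirty, B:clear)
step 5/7 (Right): (B; A:dirty, B:clear)
step 6/7 (Left): (A; A:dirty, B:clear)
step 7/7 (Left): (A; A:dirty, B:clear)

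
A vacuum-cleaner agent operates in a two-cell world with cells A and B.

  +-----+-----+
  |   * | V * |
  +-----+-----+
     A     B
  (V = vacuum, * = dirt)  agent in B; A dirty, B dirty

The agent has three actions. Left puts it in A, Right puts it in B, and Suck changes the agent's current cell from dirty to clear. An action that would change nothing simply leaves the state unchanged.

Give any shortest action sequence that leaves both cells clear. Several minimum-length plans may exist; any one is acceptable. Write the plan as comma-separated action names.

1) do Suck; now in B — A dirty, B clear
2) do Left; now in A — A dirty, B clear
3) do Suck; now in A — A clear, B clear
min 3: Suck B + move + Suck A

Suck, Left, Suck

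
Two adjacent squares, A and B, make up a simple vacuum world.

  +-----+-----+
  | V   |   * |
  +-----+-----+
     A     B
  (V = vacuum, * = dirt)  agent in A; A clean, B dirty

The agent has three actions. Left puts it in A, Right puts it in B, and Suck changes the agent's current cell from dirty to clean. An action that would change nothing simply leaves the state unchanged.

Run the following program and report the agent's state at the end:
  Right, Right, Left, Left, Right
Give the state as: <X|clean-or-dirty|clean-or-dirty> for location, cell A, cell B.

t=1 Right ⇒ <B|clean|dirty>
t=2 Right ⇒ <B|clean|dirty>
t=3 Left ⇒ <A|clean|dirty>
t=4 Left ⇒ <A|clean|dirty>
t=5 Right ⇒ <B|clean|dirty>

<B|clean|dirty>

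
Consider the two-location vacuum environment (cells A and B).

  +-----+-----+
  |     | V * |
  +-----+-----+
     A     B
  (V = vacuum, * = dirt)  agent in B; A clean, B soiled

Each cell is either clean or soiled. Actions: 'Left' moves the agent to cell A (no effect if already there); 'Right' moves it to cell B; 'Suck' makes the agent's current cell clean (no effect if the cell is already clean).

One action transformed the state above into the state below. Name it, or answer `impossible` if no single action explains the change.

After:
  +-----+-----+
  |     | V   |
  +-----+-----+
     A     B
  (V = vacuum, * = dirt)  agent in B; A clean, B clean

try  Left: loc=A A=clean B=soiled
try Right: loc=B A=clean B=soiled
try  Suck: loc=B A=clean B=clean  ← match

Suck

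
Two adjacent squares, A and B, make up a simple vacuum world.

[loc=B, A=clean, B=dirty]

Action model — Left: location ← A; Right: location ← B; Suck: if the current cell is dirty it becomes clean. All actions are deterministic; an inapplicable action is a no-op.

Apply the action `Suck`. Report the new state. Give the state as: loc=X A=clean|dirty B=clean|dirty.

start: loc=B A=clean B=dirty
step 1/1 (Suck): loc=B A=clean B=clean

loc=B A=clean B=clean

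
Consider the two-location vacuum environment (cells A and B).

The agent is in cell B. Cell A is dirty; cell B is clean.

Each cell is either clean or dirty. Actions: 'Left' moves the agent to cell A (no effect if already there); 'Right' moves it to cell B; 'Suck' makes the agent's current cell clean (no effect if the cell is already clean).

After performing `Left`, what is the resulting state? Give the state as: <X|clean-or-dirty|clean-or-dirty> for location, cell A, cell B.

<A|dirty|clean>

start: <B|dirty|clean>
t=1 Left ⇒ <A|dirty|clean>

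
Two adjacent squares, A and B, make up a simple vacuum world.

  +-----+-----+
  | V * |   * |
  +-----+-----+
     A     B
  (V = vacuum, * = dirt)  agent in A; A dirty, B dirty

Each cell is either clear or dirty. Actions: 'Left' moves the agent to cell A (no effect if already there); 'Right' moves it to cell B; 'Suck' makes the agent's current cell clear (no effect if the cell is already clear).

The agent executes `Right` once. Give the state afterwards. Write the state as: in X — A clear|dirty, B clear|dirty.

in B — A dirty, B dirty

start: in A — A dirty, B dirty
1. Right → in B — A dirty, B dirty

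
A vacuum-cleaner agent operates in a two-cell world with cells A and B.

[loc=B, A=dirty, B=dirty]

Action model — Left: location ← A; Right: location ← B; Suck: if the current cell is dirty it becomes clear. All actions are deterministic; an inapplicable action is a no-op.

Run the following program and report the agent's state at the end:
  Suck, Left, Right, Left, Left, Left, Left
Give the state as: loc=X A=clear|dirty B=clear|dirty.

1) do Suck; now loc=B A=dirty B=clear
2) do Left; now loc=A A=dirty B=clear
3) do Right; now loc=B A=dirty B=clear
4) do Left; now loc=A A=dirty B=clear
5) do Left; now loc=A A=dirty B=clear
6) do Left; now loc=A A=dirty B=clear
7) do Left; now loc=A A=dirty B=clear

loc=A A=dirty B=clear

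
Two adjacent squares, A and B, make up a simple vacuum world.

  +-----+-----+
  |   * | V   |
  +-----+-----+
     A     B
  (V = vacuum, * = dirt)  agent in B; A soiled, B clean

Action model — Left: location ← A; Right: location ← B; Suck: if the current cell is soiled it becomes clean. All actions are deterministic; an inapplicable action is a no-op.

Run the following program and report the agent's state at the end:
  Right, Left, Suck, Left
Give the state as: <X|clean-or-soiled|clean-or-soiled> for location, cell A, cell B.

<A|clean|clean>

Right (#1): <B|soiled|clean>
Left (#2): <A|soiled|clean>
Suck (#3): <A|clean|clean>
Left (#4): <A|clean|clean>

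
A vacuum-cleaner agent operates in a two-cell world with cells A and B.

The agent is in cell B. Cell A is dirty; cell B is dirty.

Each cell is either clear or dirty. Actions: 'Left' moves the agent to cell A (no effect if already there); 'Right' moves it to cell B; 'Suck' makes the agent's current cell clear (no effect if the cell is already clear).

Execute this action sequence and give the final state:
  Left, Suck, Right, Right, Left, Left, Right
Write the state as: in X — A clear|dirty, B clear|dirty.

in B — A clear, B dirty

step 1/7 (Left): in A — A dirty, B dirty
step 2/7 (Suck): in A — A clear, B dirty
step 3/7 (Right): in B — A clear, B dirty
step 4/7 (Right): in B — A clear, B dirty
step 5/7 (Left): in A — A clear, B dirty
step 6/7 (Left): in A — A clear, B dirty
step 7/7 (Right): in B — A clear, B dirty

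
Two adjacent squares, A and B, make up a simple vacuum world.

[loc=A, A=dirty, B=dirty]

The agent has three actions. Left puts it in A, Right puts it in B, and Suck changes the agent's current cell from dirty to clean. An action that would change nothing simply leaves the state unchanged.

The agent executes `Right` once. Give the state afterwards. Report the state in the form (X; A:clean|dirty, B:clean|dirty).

start: (A; A:dirty, B:dirty)
step 1/1 (Right): (B; A:dirty, B:dirty)

(B; A:dirty, B:dirty)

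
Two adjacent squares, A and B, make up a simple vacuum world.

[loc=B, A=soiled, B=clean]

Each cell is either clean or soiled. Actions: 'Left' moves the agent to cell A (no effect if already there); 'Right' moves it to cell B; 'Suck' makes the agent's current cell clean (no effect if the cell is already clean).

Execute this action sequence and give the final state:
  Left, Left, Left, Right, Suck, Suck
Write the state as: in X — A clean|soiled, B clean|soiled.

Left (#1): in A — A soiled, B clean
Left (#2): in A — A soiled, B clean
Left (#3): in A — A soiled, B clean
Right (#4): in B — A soiled, B clean
Suck (#5): in B — A soiled, B clean
Suck (#6): in B — A soiled, B clean

in B — A soiled, B clean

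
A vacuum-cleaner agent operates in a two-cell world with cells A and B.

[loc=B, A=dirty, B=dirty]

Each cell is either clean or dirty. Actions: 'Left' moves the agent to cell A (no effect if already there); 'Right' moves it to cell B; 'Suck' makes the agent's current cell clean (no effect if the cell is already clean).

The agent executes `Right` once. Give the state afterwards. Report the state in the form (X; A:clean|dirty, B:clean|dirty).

(B; A:dirty, B:dirty)

start: (B; A:dirty, B:dirty)
1. Right → (B; A:dirty, B:dirty)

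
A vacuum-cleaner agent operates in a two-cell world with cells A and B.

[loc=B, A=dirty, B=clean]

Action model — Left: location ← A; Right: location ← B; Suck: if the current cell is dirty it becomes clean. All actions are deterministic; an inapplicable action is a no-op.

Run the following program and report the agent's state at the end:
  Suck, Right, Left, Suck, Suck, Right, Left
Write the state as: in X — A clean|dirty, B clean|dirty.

1. Suck → in B — A dirty, B clean
2. Right → in B — A dirty, B clean
3. Left → in A — A dirty, B clean
4. Suck → in A — A clean, B clean
5. Suck → in A — A clean, B clean
6. Right → in B — A clean, B clean
7. Left → in A — A clean, B clean

in A — A clean, B clean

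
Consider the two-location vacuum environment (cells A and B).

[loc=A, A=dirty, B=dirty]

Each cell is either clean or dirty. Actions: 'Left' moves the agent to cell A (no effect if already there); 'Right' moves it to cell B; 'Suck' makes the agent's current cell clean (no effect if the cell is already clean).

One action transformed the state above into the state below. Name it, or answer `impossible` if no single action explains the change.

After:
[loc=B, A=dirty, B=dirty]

try  Left: loc=A A=dirty B=dirty
try Right: loc=B A=dirty B=dirty  ← match
try  Suck: loc=A A=clean B=dirty

Right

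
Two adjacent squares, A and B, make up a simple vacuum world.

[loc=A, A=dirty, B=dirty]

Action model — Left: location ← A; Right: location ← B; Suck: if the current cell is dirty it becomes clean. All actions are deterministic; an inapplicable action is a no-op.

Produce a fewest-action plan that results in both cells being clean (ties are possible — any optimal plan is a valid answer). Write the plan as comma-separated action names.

Suck, Right, Suck

1. Suck → loc=A A=clean B=dirty
2. Right → loc=B A=clean B=dirty
3. Suck → loc=B A=clean B=clean
min 3: Suck A + move + Suck B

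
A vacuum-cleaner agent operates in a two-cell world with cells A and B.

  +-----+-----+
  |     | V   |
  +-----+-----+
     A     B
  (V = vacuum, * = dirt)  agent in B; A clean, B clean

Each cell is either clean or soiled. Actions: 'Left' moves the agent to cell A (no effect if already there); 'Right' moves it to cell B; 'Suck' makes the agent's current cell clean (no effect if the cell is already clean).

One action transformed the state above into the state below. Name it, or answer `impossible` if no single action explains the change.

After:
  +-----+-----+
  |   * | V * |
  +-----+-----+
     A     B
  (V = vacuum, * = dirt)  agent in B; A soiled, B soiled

try  Left: <A|clean|clean>
try Right: <B|clean|clean>
try  Suck: <B|clean|clean>
no single action produces the after-state

impossible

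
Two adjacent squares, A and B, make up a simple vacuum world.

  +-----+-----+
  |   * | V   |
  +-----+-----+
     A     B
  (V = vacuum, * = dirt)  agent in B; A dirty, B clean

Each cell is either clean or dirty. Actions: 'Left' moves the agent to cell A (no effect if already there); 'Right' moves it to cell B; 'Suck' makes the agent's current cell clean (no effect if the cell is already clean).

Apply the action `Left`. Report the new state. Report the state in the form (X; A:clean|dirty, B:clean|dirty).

(A; A:dirty, B:clean)

start: (B; A:dirty, B:clean)
step 1/1 (Left): (A; A:dirty, B:clean)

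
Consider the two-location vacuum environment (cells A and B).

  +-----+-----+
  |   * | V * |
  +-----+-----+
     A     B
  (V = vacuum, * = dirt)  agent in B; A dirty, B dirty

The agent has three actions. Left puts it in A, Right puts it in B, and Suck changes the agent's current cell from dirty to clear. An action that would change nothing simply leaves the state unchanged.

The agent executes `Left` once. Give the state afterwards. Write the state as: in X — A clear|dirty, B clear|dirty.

start: in B — A dirty, B dirty
step 1/1 (Left): in A — A dirty, B dirty

in A — A dirty, B dirty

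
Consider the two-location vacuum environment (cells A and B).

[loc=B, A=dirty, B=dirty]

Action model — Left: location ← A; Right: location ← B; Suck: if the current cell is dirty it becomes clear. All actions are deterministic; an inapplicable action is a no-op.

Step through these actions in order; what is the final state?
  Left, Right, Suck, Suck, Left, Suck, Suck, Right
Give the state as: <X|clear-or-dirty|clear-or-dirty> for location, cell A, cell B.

step 1/8 (Left): <A|dirty|dirty>
step 2/8 (Right): <B|dirty|dirty>
step 3/8 (Suck): <B|dirty|clear>
step 4/8 (Suck): <B|dirty|clear>
step 5/8 (Left): <A|dirty|clear>
step 6/8 (Suck): <A|clear|clear>
step 7/8 (Suck): <A|clear|clear>
step 8/8 (Right): <B|clear|clear>

<B|clear|clear>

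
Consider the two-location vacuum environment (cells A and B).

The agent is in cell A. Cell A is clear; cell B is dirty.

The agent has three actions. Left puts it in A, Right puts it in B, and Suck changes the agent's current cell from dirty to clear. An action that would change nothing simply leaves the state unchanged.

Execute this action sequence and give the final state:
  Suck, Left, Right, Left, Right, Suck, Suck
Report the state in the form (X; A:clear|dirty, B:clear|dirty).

(B; A:clear, B:clear)

t=1 Suck ⇒ (A; A:clear, B:dirty)
t=2 Left ⇒ (A; A:clear, B:dirty)
t=3 Right ⇒ (B; A:clear, B:dirty)
t=4 Left ⇒ (A; A:clear, B:dirty)
t=5 Right ⇒ (B; A:clear, B:dirty)
t=6 Suck ⇒ (B; A:clear, B:clear)
t=7 Suck ⇒ (B; A:clear, B:clear)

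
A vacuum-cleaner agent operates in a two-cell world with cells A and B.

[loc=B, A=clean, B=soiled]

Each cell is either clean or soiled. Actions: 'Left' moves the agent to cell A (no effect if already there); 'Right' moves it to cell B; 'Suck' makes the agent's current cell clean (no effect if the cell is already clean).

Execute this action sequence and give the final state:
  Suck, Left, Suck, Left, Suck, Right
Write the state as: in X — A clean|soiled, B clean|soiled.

in B — A clean, B clean

Suck (#1): in B — A clean, B clean
Left (#2): in A — A clean, B clean
Suck (#3): in A — A clean, B clean
Left (#4): in A — A clean, B clean
Suck (#5): in A — A clean, B clean
Right (#6): in B — A clean, B clean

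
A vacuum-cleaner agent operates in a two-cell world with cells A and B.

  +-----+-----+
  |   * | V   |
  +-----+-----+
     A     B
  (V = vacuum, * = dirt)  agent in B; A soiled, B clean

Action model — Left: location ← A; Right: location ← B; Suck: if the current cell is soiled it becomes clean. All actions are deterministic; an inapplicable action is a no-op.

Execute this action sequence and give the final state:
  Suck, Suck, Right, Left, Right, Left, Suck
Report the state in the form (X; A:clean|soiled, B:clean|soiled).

step 1/7 (Suck): (B; A:soiled, B:clean)
step 2/7 (Suck): (B; A:soiled, B:clean)
step 3/7 (Right): (B; A:soiled, B:clean)
step 4/7 (Left): (A; A:soiled, B:clean)
step 5/7 (Right): (B; A:soiled, B:clean)
step 6/7 (Left): (A; A:soiled, B:clean)
step 7/7 (Suck): (A; A:clean, B:clean)

(A; A:clean, B:clean)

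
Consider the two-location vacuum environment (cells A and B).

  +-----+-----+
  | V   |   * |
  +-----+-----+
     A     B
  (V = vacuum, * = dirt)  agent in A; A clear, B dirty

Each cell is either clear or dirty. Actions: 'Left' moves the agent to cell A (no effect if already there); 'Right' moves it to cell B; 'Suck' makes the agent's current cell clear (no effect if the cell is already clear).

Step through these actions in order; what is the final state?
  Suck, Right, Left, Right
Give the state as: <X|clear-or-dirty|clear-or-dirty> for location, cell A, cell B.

<B|clear|dirty>

Suck (#1): <A|clear|dirty>
Right (#2): <B|clear|dirty>
Left (#3): <A|clear|dirty>
Right (#4): <B|clear|dirty>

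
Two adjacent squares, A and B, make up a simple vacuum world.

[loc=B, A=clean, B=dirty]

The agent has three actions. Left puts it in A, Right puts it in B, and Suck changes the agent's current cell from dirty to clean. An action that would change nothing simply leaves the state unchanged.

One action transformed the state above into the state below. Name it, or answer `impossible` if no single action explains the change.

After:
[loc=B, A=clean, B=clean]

Suck

try  Left: (A; A:clean, B:dirty)
try Right: (B; A:clean, B:dirty)
try  Suck: (B; A:clean, B:clean)  ← match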